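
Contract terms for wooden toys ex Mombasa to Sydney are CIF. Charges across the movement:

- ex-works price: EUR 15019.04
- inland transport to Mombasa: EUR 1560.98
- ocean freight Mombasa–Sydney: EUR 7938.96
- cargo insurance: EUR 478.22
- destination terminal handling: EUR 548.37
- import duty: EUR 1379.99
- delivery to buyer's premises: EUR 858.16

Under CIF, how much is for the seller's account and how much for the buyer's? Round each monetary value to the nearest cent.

Seller: EUR 24997.20; buyer: EUR 2786.52

CIF: the seller pays costs through ocean freight and marine insurance to the destination port.
Seller's account: goods 15019.04 + inland to port 1560.98 + freight 7938.96 + insurance 478.22 = 24997.20
Buyer's account: destination terminal 548.37 + duty 1379.99 + delivery 858.16 = 2786.52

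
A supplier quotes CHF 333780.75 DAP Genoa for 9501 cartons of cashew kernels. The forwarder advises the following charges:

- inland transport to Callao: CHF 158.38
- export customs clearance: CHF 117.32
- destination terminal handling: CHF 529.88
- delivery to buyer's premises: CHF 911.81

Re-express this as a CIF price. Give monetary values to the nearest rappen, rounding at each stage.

CIF price: CHF 332339.06

Not relevant to the conversion: export clearance, inland to port — on the seller under both DAP and CIF; already in the DAP price and stays in the CIF price.
From DAP to CIF, the seller no longer bears: destination terminal, delivery.
CIF price = 333780.75 − 529.88 − 911.81 = 332339.06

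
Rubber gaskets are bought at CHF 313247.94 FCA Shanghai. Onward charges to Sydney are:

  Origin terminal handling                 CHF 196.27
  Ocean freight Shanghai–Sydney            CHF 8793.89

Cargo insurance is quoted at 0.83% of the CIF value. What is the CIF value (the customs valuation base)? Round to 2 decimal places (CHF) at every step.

CIF value: CHF 324935.06

Let C be the CIF value. C = FCA price + pre-shipment costs + freight + 0.83% × C
C − 0.83% × C = 313247.94 + 196.27 + 8793.89
0.9917 × C = 322238.10
C = 322238.10 / 0.9917 = 324935.06
Insurance premium = 0.83% × 324935.06 = 2696.96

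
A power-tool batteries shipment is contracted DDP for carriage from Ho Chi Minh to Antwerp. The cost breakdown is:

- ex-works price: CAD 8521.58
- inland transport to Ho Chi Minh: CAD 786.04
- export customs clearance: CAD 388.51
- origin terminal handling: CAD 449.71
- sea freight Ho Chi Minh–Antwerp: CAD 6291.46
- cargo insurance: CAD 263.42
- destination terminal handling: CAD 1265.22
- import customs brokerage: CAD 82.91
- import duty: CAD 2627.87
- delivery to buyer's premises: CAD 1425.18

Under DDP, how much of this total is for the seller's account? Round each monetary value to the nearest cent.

Seller's account: CAD 22101.90

DDP: the seller bears all costs including import duty.
Seller's account: goods 8521.58 + inland to port 786.04 + export clearance 388.51 + origin terminal 449.71 + freight 6291.46 + insurance 263.42 + destination terminal 1265.22 + brokerage 82.91 + duty 2627.87 + delivery 1425.18 = 22101.90
Buyer's account: 0.00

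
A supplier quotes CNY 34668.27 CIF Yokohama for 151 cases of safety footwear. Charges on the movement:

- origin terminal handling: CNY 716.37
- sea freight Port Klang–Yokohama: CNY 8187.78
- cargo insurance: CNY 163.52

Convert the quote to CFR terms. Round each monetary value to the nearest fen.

Not relevant to the conversion: freight, origin terminal — on the seller under both CIF and CFR; already in the CIF price and stays in the CFR price.
From CIF to CFR, the seller no longer bears: insurance.
CFR price = 34668.27 − 163.52 = 34504.75

CFR price: CNY 34504.75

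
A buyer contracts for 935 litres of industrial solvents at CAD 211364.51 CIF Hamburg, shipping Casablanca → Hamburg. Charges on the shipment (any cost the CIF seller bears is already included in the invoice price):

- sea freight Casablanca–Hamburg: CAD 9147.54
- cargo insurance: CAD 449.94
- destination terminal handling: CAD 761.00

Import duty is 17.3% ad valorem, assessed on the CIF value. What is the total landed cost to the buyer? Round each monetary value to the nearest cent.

Total landed cost: CAD 248691.57

CIF: the seller pays costs through ocean freight and marine insurance to the destination port.
Already in the invoice (seller's account under CIF): freight, insurance — exclude.
The CIF price already equals the CIF value: 211364.51
Import duty = 211364.51 × 17.3% = 36566.06
Buyer bears: destination terminal 761.00 + duty 36566.06 = 37327.06
Landed cost = invoice 211364.51 + 37327.06 = 248691.57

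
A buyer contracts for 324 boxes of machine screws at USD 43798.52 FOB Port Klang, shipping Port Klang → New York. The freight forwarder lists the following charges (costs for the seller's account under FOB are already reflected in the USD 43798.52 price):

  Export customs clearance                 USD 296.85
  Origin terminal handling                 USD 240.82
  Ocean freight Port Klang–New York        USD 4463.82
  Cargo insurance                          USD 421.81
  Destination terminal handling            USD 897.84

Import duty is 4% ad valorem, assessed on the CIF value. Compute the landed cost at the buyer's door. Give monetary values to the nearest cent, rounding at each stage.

Total landed cost: USD 51529.36

FOB: the seller bears costs until goods are on board at the origin port; the buyer bears freight, insurance and all costs thereafter.
Already in the invoice (seller's account under FOB): export clearance, origin terminal — exclude.
CIF value = FOB price + freight + insurance = 43798.52 + 4463.82 + 421.81 = 48684.15
Import duty = 48684.15 × 4% = 1947.37
Buyer bears: freight 4463.82 + insurance 421.81 + destination terminal 897.84 + duty 1947.37 = 7730.84
Landed cost = invoice 43798.52 + 7730.84 = 51529.36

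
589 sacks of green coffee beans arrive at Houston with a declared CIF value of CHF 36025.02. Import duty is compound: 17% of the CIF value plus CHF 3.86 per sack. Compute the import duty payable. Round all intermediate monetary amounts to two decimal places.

Import duty: CHF 8397.79

Ad valorem component: 36025.02 × 17% = 6124.25
Specific component: 589 × 3.86 = 2273.54
Import duty = 6124.25 + 2273.54 = 8397.79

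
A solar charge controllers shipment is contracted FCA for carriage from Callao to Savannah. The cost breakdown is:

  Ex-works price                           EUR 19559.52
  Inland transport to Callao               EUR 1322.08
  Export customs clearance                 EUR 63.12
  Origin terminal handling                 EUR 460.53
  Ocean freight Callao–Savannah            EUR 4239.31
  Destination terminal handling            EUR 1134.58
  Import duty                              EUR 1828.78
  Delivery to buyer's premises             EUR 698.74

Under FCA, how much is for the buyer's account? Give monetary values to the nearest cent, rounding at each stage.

Buyer's account: EUR 8361.94

FCA: the seller delivers export-cleared goods to the carrier; the buyer bears costs from that point.
Seller's account: goods 19559.52 + inland to port 1322.08 + export clearance 63.12 = 20944.72
Buyer's account: origin terminal 460.53 + freight 4239.31 + destination terminal 1134.58 + duty 1828.78 + delivery 698.74 = 8361.94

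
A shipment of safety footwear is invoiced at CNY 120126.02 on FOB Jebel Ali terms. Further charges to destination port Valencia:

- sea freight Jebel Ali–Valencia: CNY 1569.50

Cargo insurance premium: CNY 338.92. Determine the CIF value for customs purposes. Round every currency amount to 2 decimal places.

CIF value: CNY 122034.44

CIF = FOB price + freight + insurance
CIF = 120126.02 + 1569.50 + 338.92 = 122034.44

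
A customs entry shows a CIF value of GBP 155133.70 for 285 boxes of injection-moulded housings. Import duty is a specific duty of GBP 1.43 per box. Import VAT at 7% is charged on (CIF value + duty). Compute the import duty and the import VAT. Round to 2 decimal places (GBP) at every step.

Import duty: GBP 407.55; import VAT: GBP 10887.89

Import duty = 285 × 1.43 = 407.55
VAT base = CIF + duty = 155133.70 + 407.55 = 155541.25
Import VAT = 155541.25 × 7% = 10887.89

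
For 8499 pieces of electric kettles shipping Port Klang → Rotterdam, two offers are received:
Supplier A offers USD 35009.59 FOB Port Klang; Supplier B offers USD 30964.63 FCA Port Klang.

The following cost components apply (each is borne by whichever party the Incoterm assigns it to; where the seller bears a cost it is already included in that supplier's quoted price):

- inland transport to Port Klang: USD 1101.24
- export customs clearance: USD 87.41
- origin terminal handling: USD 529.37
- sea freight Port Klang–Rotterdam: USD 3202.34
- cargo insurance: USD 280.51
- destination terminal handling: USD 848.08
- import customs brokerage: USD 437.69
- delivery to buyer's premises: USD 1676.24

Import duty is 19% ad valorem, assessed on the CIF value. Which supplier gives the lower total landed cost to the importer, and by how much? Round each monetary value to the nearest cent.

Supplier B is cheaper by USD 4183.55

Supplier A (FOB):
CIF value = FOB price + freight + insurance = 35009.59 + 3202.34 + 280.51 = 38492.44
Import duty = 38492.44 × 19% = 7313.56
Buyer bears (A): 3202.34 + 280.51 + 848.08 + 437.69 + 1676.24 = 6444.86
Landed cost (A) = invoice 35009.59 + 6444.86 + duty 7313.56 = 48768.01
Supplier B (FCA):
CIF value = FCA price + origin terminal + freight + insurance = 30964.63 + 529.37 + 3202.34 + 280.51 = 34976.85
Import duty = 34976.85 × 19% = 6645.60
Buyer bears (B): 529.37 + 3202.34 + 280.51 + 848.08 + 437.69 + 1676.24 = 6974.23
Landed cost (B) = invoice 30964.63 + 6974.23 + duty 6645.60 = 44584.46
Difference = |48768.01 − 44584.46| = 4183.55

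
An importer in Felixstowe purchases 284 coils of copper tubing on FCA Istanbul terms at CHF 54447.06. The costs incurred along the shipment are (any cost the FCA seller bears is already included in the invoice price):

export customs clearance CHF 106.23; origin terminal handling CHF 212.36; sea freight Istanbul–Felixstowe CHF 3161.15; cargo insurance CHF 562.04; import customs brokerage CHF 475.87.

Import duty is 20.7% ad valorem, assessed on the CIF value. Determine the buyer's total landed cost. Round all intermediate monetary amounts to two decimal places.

Total landed cost: CHF 70943.68

FCA: the seller delivers export-cleared goods to the carrier; the buyer bears costs from that point.
Already in the invoice (seller's account under FCA): export clearance — exclude.
CIF value = FCA price + origin terminal + freight + insurance = 54447.06 + 212.36 + 3161.15 + 562.04 = 58382.61
Import duty = 58382.61 × 20.7% = 12085.20
Buyer bears: origin terminal 212.36 + freight 3161.15 + insurance 562.04 + brokerage 475.87 + duty 12085.20 = 16496.62
Landed cost = invoice 54447.06 + 16496.62 = 70943.68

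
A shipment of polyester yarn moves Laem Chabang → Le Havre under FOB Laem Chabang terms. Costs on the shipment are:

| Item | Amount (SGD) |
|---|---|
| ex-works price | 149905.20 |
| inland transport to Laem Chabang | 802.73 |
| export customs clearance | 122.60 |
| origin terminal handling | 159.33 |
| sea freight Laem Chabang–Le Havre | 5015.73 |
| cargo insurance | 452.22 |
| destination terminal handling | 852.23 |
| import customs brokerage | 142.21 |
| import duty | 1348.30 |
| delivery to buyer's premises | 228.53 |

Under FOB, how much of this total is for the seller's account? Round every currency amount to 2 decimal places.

FOB: the seller bears costs until goods are on board at the origin port; the buyer bears freight, insurance and all costs thereafter.
Seller's account: goods 149905.20 + inland to port 802.73 + export clearance 122.60 + origin terminal 159.33 = 150989.86
Buyer's account: freight 5015.73 + insurance 452.22 + destination terminal 852.23 + brokerage 142.21 + duty 1348.30 + delivery 228.53 = 8039.22

Seller's account: SGD 150989.86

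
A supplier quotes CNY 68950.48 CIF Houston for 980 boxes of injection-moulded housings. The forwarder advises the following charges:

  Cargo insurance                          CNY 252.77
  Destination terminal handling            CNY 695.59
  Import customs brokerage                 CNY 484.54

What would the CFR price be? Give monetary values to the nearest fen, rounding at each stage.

Not relevant to the conversion: destination terminal, brokerage — on the buyer under both terms; not part of either seller's price.
From CIF to CFR, the seller no longer bears: insurance.
CFR price = 68950.48 − 252.77 = 68697.71

CFR price: CNY 68697.71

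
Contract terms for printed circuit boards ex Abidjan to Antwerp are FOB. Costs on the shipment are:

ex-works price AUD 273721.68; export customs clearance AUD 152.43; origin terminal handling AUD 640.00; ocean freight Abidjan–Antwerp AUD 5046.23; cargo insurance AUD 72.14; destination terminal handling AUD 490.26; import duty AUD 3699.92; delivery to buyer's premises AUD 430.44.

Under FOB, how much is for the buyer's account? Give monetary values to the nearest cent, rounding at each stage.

Buyer's account: AUD 9738.99

FOB: the seller bears costs until goods are on board at the origin port; the buyer bears freight, insurance and all costs thereafter.
Seller's account: goods 273721.68 + export clearance 152.43 + origin terminal 640.00 = 274514.11
Buyer's account: freight 5046.23 + insurance 72.14 + destination terminal 490.26 + duty 3699.92 + delivery 430.44 = 9738.99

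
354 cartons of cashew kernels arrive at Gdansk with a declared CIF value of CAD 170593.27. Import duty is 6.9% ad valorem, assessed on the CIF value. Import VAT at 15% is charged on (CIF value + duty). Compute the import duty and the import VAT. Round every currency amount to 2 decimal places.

Import duty = 170593.27 × 6.9% = 11770.94
VAT base = CIF + duty = 170593.27 + 11770.94 = 182364.21
Import VAT = 182364.21 × 15% = 27354.63

Import duty: CAD 11770.94; import VAT: CAD 27354.63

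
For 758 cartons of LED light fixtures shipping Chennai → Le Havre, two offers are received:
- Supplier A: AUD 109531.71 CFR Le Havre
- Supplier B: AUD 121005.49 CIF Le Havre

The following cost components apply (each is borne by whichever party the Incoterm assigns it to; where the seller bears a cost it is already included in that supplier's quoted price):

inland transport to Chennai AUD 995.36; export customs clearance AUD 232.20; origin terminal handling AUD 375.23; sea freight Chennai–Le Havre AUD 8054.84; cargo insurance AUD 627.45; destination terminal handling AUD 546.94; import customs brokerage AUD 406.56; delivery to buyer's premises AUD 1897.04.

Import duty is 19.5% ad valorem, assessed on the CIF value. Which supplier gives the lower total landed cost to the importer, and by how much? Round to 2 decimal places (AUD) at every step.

Supplier A (CFR):
CIF value = CFR price + insurance = 109531.71 + 627.45 = 110159.16
Import duty = 110159.16 × 19.5% = 21481.04
Buyer bears (A): 627.45 + 546.94 + 406.56 + 1897.04 = 3477.99
Landed cost (A) = invoice 109531.71 + 3477.99 + duty 21481.04 = 134490.74
Supplier B (CIF):
The CIF price already equals the CIF value: 121005.49
Import duty = 121005.49 × 19.5% = 23596.07
Buyer bears (B): 546.94 + 406.56 + 1897.04 = 2850.54
Landed cost (B) = invoice 121005.49 + 2850.54 + duty 23596.07 = 147452.10
Difference = |134490.74 − 147452.10| = 12961.36

Supplier A is cheaper by AUD 12961.36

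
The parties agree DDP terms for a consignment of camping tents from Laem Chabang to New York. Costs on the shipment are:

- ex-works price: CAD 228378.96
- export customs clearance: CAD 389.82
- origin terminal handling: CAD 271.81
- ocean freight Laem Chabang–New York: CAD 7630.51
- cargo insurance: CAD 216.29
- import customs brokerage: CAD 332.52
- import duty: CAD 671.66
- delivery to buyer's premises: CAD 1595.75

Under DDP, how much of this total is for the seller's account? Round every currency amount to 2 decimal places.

Seller's account: CAD 239487.32

DDP: the seller bears all costs including import duty.
Seller's account: goods 228378.96 + export clearance 389.82 + origin terminal 271.81 + freight 7630.51 + insurance 216.29 + brokerage 332.52 + duty 671.66 + delivery 1595.75 = 239487.32
Buyer's account: 0.00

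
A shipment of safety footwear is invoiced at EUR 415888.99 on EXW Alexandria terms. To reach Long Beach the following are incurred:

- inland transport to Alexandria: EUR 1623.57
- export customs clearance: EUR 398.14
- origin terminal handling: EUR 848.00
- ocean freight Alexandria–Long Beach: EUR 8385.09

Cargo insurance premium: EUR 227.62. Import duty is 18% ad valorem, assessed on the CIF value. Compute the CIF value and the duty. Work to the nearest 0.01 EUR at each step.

CIF = EXW price + pre-shipment costs + freight + insurance
CIF = 415888.99 + 1623.57 + 398.14 + 848.00 + 8385.09 + 227.62 = 427371.41
Import duty = 427371.41 × 18% = 76926.85

CIF value: EUR 427371.41; import duty: EUR 76926.85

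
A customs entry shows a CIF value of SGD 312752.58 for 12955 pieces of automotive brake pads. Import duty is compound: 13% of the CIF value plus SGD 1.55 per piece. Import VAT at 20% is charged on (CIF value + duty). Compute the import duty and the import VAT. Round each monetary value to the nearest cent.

Import duty: SGD 60738.09; import VAT: SGD 74698.13

Ad valorem component: 312752.58 × 13% = 40657.84
Specific component: 12955 × 1.55 = 20080.25
Import duty = 40657.84 + 20080.25 = 60738.09
VAT base = CIF + duty = 312752.58 + 60738.09 = 373490.67
Import VAT = 373490.67 × 20% = 74698.13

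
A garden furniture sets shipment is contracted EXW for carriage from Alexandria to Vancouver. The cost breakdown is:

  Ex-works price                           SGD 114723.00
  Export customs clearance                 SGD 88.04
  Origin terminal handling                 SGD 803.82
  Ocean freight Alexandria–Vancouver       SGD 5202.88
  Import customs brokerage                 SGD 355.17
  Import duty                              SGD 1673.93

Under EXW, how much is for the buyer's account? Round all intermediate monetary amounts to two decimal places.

Buyer's account: SGD 8123.84

EXW: the seller makes goods available at their premises; the buyer bears all onward costs.
Seller's account: goods 114723.00 = 114723.00
Buyer's account: export clearance 88.04 + origin terminal 803.82 + freight 5202.88 + brokerage 355.17 + duty 1673.93 = 8123.84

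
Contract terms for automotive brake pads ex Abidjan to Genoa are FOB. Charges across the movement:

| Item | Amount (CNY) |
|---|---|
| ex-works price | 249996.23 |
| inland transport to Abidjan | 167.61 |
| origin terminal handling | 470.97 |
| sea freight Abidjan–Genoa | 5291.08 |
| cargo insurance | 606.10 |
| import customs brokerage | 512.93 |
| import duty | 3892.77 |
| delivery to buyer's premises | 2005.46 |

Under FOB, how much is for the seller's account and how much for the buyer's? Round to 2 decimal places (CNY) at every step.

Seller: CNY 250634.81; buyer: CNY 12308.34

FOB: the seller bears costs until goods are on board at the origin port; the buyer bears freight, insurance and all costs thereafter.
Seller's account: goods 249996.23 + inland to port 167.61 + origin terminal 470.97 = 250634.81
Buyer's account: freight 5291.08 + insurance 606.10 + brokerage 512.93 + duty 3892.77 + delivery 2005.46 = 12308.34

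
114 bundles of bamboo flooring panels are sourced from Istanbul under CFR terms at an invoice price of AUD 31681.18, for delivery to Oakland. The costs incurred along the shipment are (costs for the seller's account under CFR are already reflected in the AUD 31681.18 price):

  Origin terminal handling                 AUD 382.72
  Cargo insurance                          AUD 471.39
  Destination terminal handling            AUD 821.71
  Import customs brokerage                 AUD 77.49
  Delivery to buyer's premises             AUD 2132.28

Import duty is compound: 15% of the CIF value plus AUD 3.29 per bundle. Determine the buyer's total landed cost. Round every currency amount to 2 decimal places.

Total landed cost: AUD 40382.00

CFR: the seller pays costs through ocean freight to the destination port, but not insurance.
Already in the invoice (seller's account under CFR): origin terminal — exclude.
CIF value = CFR price + insurance = 31681.18 + 471.39 = 32152.57
Ad valorem component: 32152.57 × 15% = 4822.89
Specific component: 114 × 3.29 = 375.06
Import duty = 4822.89 + 375.06 = 5197.95
Buyer bears: insurance 471.39 + destination terminal 821.71 + brokerage 77.49 + delivery 2132.28 + duty 5197.95 = 8700.82
Landed cost = invoice 31681.18 + 8700.82 = 40382.00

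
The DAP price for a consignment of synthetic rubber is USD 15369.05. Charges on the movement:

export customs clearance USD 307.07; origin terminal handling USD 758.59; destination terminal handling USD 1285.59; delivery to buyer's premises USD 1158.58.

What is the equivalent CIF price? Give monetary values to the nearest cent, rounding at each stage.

Not relevant to the conversion: export clearance, origin terminal — on the seller under both DAP and CIF; already in the DAP price and stays in the CIF price.
From DAP to CIF, the seller no longer bears: destination terminal, delivery.
CIF price = 15369.05 − 1285.59 − 1158.58 = 12924.88

CIF price: USD 12924.88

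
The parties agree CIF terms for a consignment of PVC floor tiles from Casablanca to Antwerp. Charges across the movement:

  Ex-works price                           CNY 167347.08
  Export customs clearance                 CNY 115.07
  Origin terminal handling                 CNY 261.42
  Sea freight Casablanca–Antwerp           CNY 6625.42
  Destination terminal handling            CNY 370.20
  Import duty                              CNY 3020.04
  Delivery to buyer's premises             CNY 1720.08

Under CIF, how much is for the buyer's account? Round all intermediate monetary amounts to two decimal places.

Buyer's account: CNY 5110.32

CIF: the seller pays costs through ocean freight and marine insurance to the destination port.
Seller's account: goods 167347.08 + export clearance 115.07 + origin terminal 261.42 + freight 6625.42 = 174348.99
Buyer's account: destination terminal 370.20 + duty 3020.04 + delivery 1720.08 = 5110.32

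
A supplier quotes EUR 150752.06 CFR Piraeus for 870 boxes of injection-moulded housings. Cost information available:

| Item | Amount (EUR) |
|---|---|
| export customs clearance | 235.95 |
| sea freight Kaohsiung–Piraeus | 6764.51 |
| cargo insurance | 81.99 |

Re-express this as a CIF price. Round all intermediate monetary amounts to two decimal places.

Not relevant to the conversion: freight, export clearance — on the seller under both CFR and CIF; already in the CFR price and stays in the CIF price.
From CFR to CIF, the seller additionally bears: insurance.
CIF price = 150752.06 + 81.99 = 150834.05

CIF price: EUR 150834.05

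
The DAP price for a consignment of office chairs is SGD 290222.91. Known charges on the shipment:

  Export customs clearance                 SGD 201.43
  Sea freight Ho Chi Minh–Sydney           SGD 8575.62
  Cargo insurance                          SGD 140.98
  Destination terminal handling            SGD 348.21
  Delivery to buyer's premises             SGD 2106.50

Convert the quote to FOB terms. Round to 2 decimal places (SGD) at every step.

Not relevant to the conversion: export clearance — on the seller under both DAP and FOB; already in the DAP price and stays in the FOB price.
From DAP to FOB, the seller no longer bears: freight, insurance, destination terminal, delivery.
FOB price = 290222.91 − 8575.62 − 140.98 − 348.21 − 2106.50 = 279051.60

FOB price: SGD 279051.60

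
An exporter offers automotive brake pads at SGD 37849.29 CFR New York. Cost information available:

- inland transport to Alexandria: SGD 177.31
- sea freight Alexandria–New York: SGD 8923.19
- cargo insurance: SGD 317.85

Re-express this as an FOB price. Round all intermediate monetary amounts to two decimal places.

FOB price: SGD 28926.10

Not relevant to the conversion: inland to port — on the seller under both CFR and FOB; already in the CFR price and stays in the FOB price. insurance — on the buyer under both terms; not part of either seller's price.
From CFR to FOB, the seller no longer bears: freight.
FOB price = 37849.29 − 8923.19 = 28926.10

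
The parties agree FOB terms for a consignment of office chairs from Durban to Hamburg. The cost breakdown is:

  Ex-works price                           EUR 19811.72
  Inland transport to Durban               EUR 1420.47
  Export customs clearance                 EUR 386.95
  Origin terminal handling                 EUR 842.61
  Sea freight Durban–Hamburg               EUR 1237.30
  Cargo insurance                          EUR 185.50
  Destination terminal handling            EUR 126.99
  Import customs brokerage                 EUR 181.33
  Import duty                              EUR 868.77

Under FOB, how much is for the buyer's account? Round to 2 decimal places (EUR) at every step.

FOB: the seller bears costs until goods are on board at the origin port; the buyer bears freight, insurance and all costs thereafter.
Seller's account: goods 19811.72 + inland to port 1420.47 + export clearance 386.95 + origin terminal 842.61 = 22461.75
Buyer's account: freight 1237.30 + insurance 185.50 + destination terminal 126.99 + brokerage 181.33 + duty 868.77 = 2599.89

Buyer's account: EUR 2599.89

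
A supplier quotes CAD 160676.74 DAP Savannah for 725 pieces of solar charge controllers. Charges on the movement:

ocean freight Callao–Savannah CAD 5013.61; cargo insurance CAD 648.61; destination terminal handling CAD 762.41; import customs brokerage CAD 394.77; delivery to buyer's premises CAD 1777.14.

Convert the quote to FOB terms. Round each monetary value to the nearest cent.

Not relevant to the conversion: brokerage — on the buyer under both terms; not part of either seller's price.
From DAP to FOB, the seller no longer bears: freight, insurance, destination terminal, delivery.
FOB price = 160676.74 − 5013.61 − 648.61 − 762.41 − 1777.14 = 152474.97

FOB price: CAD 152474.97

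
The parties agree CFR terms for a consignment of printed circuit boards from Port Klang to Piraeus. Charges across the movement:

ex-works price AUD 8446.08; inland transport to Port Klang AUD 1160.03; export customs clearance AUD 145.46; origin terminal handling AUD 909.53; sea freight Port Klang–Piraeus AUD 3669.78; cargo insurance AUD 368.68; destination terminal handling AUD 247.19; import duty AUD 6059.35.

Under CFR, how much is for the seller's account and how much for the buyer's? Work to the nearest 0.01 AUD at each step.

CFR: the seller pays costs through ocean freight to the destination port, but not insurance.
Seller's account: goods 8446.08 + inland to port 1160.03 + export clearance 145.46 + origin terminal 909.53 + freight 3669.78 = 14330.88
Buyer's account: insurance 368.68 + destination terminal 247.19 + duty 6059.35 = 6675.22

Seller: AUD 14330.88; buyer: AUD 6675.22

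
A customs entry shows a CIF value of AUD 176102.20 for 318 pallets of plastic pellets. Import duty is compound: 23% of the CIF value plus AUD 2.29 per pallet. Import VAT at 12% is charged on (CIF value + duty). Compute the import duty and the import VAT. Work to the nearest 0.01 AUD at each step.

Ad valorem component: 176102.20 × 23% = 40503.51
Specific component: 318 × 2.29 = 728.22
Import duty = 40503.51 + 728.22 = 41231.73
VAT base = CIF + duty = 176102.20 + 41231.73 = 217333.93
Import VAT = 217333.93 × 12% = 26080.07

Import duty: AUD 41231.73; import VAT: AUD 26080.07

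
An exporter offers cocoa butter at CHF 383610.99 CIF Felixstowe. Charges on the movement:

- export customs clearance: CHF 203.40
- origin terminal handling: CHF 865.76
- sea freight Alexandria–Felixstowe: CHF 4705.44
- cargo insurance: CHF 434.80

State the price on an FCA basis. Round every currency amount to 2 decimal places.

FCA price: CHF 377604.99

Not relevant to the conversion: export clearance — on the seller under both CIF and FCA; already in the CIF price and stays in the FCA price.
From CIF to FCA, the seller no longer bears: origin terminal, freight, insurance.
FCA price = 383610.99 − 865.76 − 4705.44 − 434.80 = 377604.99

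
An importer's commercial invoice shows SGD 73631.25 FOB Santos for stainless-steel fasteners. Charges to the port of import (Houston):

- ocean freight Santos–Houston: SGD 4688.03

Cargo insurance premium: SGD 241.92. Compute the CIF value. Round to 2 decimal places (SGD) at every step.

CIF = FOB price + freight + insurance
CIF = 73631.25 + 4688.03 + 241.92 = 78561.20

CIF value: SGD 78561.20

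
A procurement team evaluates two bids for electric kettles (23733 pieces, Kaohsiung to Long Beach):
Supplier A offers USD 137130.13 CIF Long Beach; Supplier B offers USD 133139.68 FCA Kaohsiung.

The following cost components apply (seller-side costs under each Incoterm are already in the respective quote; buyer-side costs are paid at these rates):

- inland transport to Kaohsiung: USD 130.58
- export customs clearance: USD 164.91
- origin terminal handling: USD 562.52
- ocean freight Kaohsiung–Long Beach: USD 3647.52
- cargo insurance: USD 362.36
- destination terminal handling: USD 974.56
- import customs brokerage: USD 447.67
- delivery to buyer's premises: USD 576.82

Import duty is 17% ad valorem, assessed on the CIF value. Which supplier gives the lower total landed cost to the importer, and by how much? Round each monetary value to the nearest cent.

Supplier A is cheaper by USD 680.88

Supplier A (CIF):
The CIF price already equals the CIF value: 137130.13
Import duty = 137130.13 × 17% = 23312.12
Buyer bears (A): 974.56 + 447.67 + 576.82 = 1999.05
Landed cost (A) = invoice 137130.13 + 1999.05 + duty 23312.12 = 162441.30
Supplier B (FCA):
CIF value = FCA price + origin terminal + freight + insurance = 133139.68 + 562.52 + 3647.52 + 362.36 = 137712.08
Import duty = 137712.08 × 17% = 23411.05
Buyer bears (B): 562.52 + 3647.52 + 362.36 + 974.56 + 447.67 + 576.82 = 6571.45
Landed cost (B) = invoice 133139.68 + 6571.45 + duty 23411.05 = 163122.18
Difference = |162441.30 − 163122.18| = 680.88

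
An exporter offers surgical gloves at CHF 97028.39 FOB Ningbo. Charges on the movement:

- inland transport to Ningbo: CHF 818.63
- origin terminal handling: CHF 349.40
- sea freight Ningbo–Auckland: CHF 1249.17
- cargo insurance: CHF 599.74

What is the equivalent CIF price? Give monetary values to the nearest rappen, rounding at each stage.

CIF price: CHF 98877.30

Not relevant to the conversion: inland to port, origin terminal — on the seller under both FOB and CIF; already in the FOB price and stays in the CIF price.
From FOB to CIF, the seller additionally bears: freight, insurance.
CIF price = 97028.39 + 1249.17 + 599.74 = 98877.30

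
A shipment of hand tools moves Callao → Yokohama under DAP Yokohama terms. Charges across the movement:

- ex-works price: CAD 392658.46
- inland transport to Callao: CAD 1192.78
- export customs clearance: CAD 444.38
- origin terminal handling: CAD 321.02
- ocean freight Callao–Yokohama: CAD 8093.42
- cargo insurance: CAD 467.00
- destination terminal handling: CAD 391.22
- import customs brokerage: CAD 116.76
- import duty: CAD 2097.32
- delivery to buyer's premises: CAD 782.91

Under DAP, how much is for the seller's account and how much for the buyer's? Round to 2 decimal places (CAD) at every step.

DAP: the seller bears all costs to the named destination except import duty and clearance.
Seller's account: goods 392658.46 + inland to port 1192.78 + export clearance 444.38 + origin terminal 321.02 + freight 8093.42 + insurance 467.00 + destination terminal 391.22 + delivery 782.91 = 404351.19
Buyer's account: brokerage 116.76 + duty 2097.32 = 2214.08

Seller: CAD 404351.19; buyer: CAD 2214.08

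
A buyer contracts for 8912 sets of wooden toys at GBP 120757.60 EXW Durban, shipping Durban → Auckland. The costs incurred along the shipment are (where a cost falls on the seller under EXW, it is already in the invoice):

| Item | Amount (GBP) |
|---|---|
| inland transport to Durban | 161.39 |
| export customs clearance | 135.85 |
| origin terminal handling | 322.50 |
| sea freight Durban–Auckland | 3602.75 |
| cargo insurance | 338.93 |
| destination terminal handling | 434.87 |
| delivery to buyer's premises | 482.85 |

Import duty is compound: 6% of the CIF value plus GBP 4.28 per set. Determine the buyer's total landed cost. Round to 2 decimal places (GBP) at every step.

Total landed cost: GBP 171899.24

EXW: the seller makes goods available at their premises; the buyer bears all onward costs.
CIF value = EXW price + inland to port + export clearance + origin terminal + freight + insurance = 120757.60 + 161.39 + 135.85 + 322.50 + 3602.75 + 338.93 = 125319.02
Ad valorem component: 125319.02 × 6% = 7519.14
Specific component: 8912 × 4.28 = 38143.36
Import duty = 7519.14 + 38143.36 = 45662.50
Buyer bears: inland to port 161.39 + export clearance 135.85 + origin terminal 322.50 + freight 3602.75 + insurance 338.93 + destination terminal 434.87 + delivery 482.85 + duty 45662.50 = 51141.64
Landed cost = invoice 120757.60 + 51141.64 = 171899.24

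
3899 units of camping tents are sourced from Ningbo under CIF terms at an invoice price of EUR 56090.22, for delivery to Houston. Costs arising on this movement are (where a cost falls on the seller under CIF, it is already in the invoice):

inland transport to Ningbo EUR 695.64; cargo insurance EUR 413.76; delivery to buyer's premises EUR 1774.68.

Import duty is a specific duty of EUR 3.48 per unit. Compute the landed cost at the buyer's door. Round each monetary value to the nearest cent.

Total landed cost: EUR 71433.42

CIF: the seller pays costs through ocean freight and marine insurance to the destination port.
Already in the invoice (seller's account under CIF): inland to port, insurance — exclude.
The CIF price already equals the CIF value: 56090.22
Import duty = 3899 × 3.48 = 13568.52
Buyer bears: delivery 1774.68 + duty 13568.52 = 15343.20
Landed cost = invoice 56090.22 + 15343.20 = 71433.42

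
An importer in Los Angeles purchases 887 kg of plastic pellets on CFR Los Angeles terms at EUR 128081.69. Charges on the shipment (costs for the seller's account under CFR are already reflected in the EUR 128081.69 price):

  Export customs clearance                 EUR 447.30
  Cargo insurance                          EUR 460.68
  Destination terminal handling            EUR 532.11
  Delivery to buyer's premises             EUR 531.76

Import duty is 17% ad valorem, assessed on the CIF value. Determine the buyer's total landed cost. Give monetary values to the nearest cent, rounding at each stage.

Total landed cost: EUR 151458.44

CFR: the seller pays costs through ocean freight to the destination port, but not insurance.
Already in the invoice (seller's account under CFR): export clearance — exclude.
CIF value = CFR price + insurance = 128081.69 + 460.68 = 128542.37
Import duty = 128542.37 × 17% = 21852.20
Buyer bears: insurance 460.68 + destination terminal 532.11 + delivery 531.76 + duty 21852.20 = 23376.75
Landed cost = invoice 128081.69 + 23376.75 = 151458.44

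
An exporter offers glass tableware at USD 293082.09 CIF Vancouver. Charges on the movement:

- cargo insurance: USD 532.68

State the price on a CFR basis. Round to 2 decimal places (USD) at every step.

CFR price: USD 292549.41

From CIF to CFR, the seller no longer bears: insurance.
CFR price = 293082.09 − 532.68 = 292549.41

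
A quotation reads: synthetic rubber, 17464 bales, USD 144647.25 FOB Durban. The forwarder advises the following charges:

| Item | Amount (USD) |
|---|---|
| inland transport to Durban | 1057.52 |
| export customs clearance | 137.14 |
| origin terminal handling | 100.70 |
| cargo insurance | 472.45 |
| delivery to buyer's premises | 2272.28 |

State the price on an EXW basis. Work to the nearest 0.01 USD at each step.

EXW price: USD 143351.89

Not relevant to the conversion: insurance, delivery — on the buyer under both terms; not part of either seller's price.
From FOB to EXW, the seller no longer bears: inland to port, export clearance, origin terminal.
EXW price = 144647.25 − 1057.52 − 137.14 − 100.70 = 143351.89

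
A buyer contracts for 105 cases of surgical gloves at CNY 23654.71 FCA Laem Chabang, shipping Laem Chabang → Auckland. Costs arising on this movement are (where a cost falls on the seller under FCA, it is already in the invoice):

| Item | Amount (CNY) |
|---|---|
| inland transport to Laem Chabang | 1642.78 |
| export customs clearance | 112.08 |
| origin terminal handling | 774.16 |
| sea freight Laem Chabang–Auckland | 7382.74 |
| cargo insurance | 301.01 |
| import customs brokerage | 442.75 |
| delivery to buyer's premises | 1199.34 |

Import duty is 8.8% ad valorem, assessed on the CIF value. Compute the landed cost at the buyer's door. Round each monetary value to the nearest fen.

Total landed cost: CNY 36580.62

FCA: the seller delivers export-cleared goods to the carrier; the buyer bears costs from that point.
Already in the invoice (seller's account under FCA): inland to port, export clearance — exclude.
CIF value = FCA price + origin terminal + freight + insurance = 23654.71 + 774.16 + 7382.74 + 301.01 = 32112.62
Import duty = 32112.62 × 8.8% = 2825.91
Buyer bears: origin terminal 774.16 + freight 7382.74 + insurance 301.01 + brokerage 442.75 + delivery 1199.34 + duty 2825.91 = 12925.91
Landed cost = invoice 23654.71 + 12925.91 = 36580.62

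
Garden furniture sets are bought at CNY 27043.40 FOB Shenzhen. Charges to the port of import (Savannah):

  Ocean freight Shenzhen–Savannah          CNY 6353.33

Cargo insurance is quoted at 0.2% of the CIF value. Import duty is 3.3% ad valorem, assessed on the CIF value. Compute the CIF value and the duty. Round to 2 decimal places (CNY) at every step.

Let C be the CIF value. C = FOB price + freight + 0.2% × C
C − 0.2% × C = 27043.40 + 6353.33
0.998 × C = 33396.73
C = 33396.73 / 0.998 = 33463.66
Insurance premium = 0.2% × 33463.66 = 66.93
Import duty = 33463.66 × 3.3% = 1104.30

CIF value: CNY 33463.66; import duty: CNY 1104.30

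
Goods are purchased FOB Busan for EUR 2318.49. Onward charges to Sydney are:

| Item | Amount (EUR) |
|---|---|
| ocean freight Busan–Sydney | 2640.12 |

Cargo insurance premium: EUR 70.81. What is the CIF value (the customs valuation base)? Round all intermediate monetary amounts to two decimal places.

CIF = FOB price + freight + insurance
CIF = 2318.49 + 2640.12 + 70.81 = 5029.42

CIF value: EUR 5029.42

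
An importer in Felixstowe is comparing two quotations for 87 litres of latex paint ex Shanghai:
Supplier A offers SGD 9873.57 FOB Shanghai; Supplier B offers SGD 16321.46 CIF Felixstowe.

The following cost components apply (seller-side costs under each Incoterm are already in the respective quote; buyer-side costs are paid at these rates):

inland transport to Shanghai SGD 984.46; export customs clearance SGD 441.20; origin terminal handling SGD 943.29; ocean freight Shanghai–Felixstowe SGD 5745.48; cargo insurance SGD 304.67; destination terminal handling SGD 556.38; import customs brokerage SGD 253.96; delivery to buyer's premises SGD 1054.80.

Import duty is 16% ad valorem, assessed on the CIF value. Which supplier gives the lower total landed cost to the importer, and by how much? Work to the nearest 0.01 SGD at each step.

Supplier A is cheaper by SGD 461.37

Supplier A (FOB):
CIF value = FOB price + freight + insurance = 9873.57 + 5745.48 + 304.67 = 15923.72
Import duty = 15923.72 × 16% = 2547.80
Buyer bears (A): 5745.48 + 304.67 + 556.38 + 253.96 + 1054.80 = 7915.29
Landed cost (A) = invoice 9873.57 + 7915.29 + duty 2547.80 = 20336.66
Supplier B (CIF):
The CIF price already equals the CIF value: 16321.46
Import duty = 16321.46 × 16% = 2611.43
Buyer bears (B): 556.38 + 253.96 + 1054.80 = 1865.14
Landed cost (B) = invoice 16321.46 + 1865.14 + duty 2611.43 = 20798.03
Difference = |20336.66 − 20798.03| = 461.37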